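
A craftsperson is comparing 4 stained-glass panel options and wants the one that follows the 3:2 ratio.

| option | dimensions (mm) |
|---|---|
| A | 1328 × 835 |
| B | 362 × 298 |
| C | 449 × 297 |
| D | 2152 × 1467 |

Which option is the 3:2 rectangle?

C

Ratios (long/short): A ≈ 1.590; B ≈ 1.215; C ≈ 1.512; D ≈ 1.467.
3:2 ≈ 1.500; option C is nearest (Δ 0.012).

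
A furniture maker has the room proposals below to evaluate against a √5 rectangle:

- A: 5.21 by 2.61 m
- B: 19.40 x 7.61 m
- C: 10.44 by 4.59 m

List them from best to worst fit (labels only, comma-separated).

C, A, B

Ratios: A = 5.21 / 2.61 ≈ 1.996; B = 19.40 / 7.61 ≈ 2.549; C = 10.44 / 4.59 ≈ 2.275.
|Δ from 2.236|: A 0.240; B 0.313; C 0.039.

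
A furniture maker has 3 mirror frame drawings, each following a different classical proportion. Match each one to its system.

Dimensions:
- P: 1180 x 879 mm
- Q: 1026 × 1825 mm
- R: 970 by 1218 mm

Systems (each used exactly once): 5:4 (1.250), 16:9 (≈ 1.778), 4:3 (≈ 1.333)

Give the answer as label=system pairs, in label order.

P=4:3, Q=16:9, R=5:4

Ratios: P ≈ 1.342; Q ≈ 1.779; R ≈ 1.256.
Targets: 5:4 ≈ 1.250; 16:9 ≈ 1.778; 4:3 ≈ 1.333.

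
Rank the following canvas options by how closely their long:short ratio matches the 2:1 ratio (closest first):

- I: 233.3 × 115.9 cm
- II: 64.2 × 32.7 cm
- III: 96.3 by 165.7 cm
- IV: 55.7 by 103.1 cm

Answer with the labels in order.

I, II, IV, III

I: 233.3/115.9 ≈ 2.013 → |2.013 − 2.000| = 0.013
II: 64.2/32.7 ≈ 1.963 → |1.963 − 2.000| = 0.037
III: 165.7/96.3 ≈ 1.721 → |1.721 − 2.000| = 0.279
IV: 103.1/55.7 ≈ 1.851 → |1.851 − 2.000| = 0.149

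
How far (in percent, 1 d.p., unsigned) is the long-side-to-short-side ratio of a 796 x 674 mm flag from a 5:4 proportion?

Ratio = 796 / 674 ≈ 1.1810.
Ideal 5:4 = 1.2500. |1.1810 − 1.2500| / 1.2500 ≈ 5.52% → 5.5%.

5.5%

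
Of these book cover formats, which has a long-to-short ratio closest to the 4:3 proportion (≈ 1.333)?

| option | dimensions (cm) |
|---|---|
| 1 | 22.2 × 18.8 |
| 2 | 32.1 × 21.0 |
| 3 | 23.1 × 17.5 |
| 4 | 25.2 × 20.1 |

3

Target 4:3 ≈ 1.333.
1: 1.181 (Δ0.152)  2: 1.529 (Δ0.196)  3: 1.320 (Δ0.013)  4: 1.254 (Δ0.079)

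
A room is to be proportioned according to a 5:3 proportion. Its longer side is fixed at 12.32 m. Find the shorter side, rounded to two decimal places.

7.39 m

5:3 ≈ 1.66667.
Shorter side = 12.32 ÷ 1.66667 ≈ 7.3920 → 7.39 m.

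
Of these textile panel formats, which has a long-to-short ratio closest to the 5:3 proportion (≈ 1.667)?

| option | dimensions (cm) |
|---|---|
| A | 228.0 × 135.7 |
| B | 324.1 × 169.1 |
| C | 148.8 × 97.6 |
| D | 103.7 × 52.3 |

A

Ratios (long/short): A ≈ 1.680; B ≈ 1.917; C ≈ 1.525; D ≈ 1.983.
5:3 ≈ 1.667; option A is nearest (Δ 0.013).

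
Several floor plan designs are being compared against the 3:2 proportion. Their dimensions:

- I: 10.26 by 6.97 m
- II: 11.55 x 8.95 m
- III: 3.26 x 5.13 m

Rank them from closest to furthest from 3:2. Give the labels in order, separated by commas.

Ratios: I = 10.26 / 6.97 ≈ 1.472; II = 11.55 / 8.95 ≈ 1.291; III = 5.13 / 3.26 ≈ 1.574.
|Δ from 1.500|: I 0.028; II 0.209; III 0.074.

I, III, II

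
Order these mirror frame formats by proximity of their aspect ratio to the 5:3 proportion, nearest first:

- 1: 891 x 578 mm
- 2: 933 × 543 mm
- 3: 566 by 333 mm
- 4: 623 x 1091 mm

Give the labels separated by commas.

3, 2, 4, 1

Ratios: 1 = 891 / 578 ≈ 1.542; 2 = 933 / 543 ≈ 1.718; 3 = 566 / 333 ≈ 1.700; 4 = 1091 / 623 ≈ 1.751.
|Δ from 1.667|: 1 0.125; 2 0.051; 3 0.033; 4 0.084.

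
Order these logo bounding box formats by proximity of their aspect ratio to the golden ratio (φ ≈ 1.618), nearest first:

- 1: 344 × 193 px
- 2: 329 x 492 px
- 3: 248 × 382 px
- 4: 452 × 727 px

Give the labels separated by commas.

Ratios: 1 = 344 / 193 ≈ 1.782; 2 = 492 / 329 ≈ 1.495; 3 = 382 / 248 ≈ 1.540; 4 = 727 / 452 ≈ 1.608.
|Δ from 1.618|: 1 0.164; 2 0.123; 3 0.078; 4 0.010.

4, 3, 2, 1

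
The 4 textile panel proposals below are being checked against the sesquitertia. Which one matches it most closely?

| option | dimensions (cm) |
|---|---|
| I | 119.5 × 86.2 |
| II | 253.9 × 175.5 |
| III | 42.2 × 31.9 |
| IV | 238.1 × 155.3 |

Ratios (long/short): I ≈ 1.386; II ≈ 1.447; III ≈ 1.323; IV ≈ 1.533.
4:3 ≈ 1.333; option III is nearest (Δ 0.010).

III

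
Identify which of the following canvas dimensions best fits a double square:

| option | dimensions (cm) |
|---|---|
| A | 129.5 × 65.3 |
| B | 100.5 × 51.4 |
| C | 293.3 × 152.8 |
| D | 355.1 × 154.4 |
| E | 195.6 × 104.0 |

Target 2:1 ≈ 2.000.
A: 1.983 (Δ0.017)  B: 1.955 (Δ0.045)  C: 1.920 (Δ0.080)  D: 2.300 (Δ0.300)  E: 1.881 (Δ0.119)

A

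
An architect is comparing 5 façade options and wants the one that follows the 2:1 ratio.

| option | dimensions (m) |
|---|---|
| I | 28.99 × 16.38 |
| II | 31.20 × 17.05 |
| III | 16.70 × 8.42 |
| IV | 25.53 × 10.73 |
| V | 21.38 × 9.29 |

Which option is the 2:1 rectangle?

Ratios (long/short): I ≈ 1.770; II ≈ 1.830; III ≈ 1.983; IV ≈ 2.379; V ≈ 2.301.
2:1 ≈ 2.000; option III is nearest (Δ 0.017).

III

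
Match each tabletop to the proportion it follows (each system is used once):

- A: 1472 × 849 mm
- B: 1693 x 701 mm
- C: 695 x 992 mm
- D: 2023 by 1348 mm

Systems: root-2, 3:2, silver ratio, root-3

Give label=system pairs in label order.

A=root-3, B=silver ratio, C=root-2, D=3:2

Ratios: A ≈ 1.734; B ≈ 2.415; C ≈ 1.427; D ≈ 1.501.
Targets: root-2 ≈ 1.414; 3:2 ≈ 1.500; silver ratio ≈ 2.414; root-3 ≈ 1.732.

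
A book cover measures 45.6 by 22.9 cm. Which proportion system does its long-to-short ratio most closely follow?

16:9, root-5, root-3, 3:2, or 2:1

2:1

Ratio = 45.6 / 22.9 ≈ 1.991.
Distances: 16:9 1.778 (Δ 0.213); root-5 2.236 (Δ 0.245); root-3 1.732 (Δ 0.259); 3:2 1.500 (Δ 0.491); 2:1 2.000 (Δ 0.009).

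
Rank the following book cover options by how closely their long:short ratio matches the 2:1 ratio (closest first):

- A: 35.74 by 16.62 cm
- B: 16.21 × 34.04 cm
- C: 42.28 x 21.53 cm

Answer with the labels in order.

Ratios: A = 35.74 / 16.62 ≈ 2.150; B = 34.04 / 16.21 ≈ 2.100; C = 42.28 / 21.53 ≈ 1.964.
|Δ from 2.000|: A 0.150; B 0.100; C 0.036.

C, B, A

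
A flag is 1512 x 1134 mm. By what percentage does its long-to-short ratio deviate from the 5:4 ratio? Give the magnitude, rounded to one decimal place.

6.7%

Ratio = 1512 / 1134 ≈ 1.3333.
Ideal 5:4 = 1.2500. |1.3333 − 1.2500| / 1.2500 ≈ 6.66% → 6.7%.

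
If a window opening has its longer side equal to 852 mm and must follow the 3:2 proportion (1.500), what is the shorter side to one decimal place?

568.0 mm

3:2 = 1.50000.
Shorter side = 852 ÷ 1.50000 ≈ 568.000 → 568.0 mm.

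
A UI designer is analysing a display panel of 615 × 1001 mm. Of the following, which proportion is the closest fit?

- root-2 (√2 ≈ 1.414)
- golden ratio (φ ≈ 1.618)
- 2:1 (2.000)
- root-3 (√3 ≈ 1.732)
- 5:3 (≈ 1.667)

Ratio = 1001 / 615 ≈ 1.628.
Distances: root-2 1.414 (Δ 0.214); golden ratio 1.618 (Δ 0.010); 2:1 2.000 (Δ 0.372); root-3 1.732 (Δ 0.104); 5:3 1.667 (Δ 0.039).

golden ratio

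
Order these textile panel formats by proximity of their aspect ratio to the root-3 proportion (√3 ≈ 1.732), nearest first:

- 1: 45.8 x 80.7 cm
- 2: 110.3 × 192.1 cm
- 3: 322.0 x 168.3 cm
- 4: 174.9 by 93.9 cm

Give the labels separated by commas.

Ratios: 1 = 80.7 / 45.8 ≈ 1.762; 2 = 192.1 / 110.3 ≈ 1.742; 3 = 322.0 / 168.3 ≈ 1.913; 4 = 174.9 / 93.9 ≈ 1.863.
|Δ from 1.732|: 1 0.030; 2 0.010; 3 0.181; 4 0.131.

2, 1, 4, 3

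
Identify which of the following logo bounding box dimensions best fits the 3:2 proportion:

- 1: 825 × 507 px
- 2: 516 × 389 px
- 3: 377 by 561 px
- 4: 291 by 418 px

Ratios (long/short): 1 ≈ 1.627; 2 ≈ 1.326; 3 ≈ 1.488; 4 ≈ 1.436.
3:2 ≈ 1.500; option 3 is nearest (Δ 0.012).

3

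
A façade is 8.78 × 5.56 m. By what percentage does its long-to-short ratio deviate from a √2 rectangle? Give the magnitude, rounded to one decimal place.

11.7%

Ratio = 8.78 / 5.56 ≈ 1.5791.
Ideal root-2 ≈ 1.4142. |1.5791 − 1.4142| / 1.4142 ≈ 11.66% → 11.7%.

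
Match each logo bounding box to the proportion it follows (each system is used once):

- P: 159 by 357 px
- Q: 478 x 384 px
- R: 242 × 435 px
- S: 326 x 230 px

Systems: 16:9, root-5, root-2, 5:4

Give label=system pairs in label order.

Ratios: P ≈ 2.245; Q ≈ 1.245; R ≈ 1.798; S ≈ 1.417.
Targets: 16:9 ≈ 1.778; root-5 ≈ 2.236; root-2 ≈ 1.414; 5:4 ≈ 1.250.

P=root-5, Q=5:4, R=16:9, S=root-2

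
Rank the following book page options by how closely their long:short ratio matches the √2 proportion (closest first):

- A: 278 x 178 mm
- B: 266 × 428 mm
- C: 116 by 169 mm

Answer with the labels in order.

A: 278/178 ≈ 1.562 → |1.562 − 1.414| = 0.148
B: 428/266 ≈ 1.609 → |1.609 − 1.414| = 0.195
C: 169/116 ≈ 1.457 → |1.457 − 1.414| = 0.043

C, A, B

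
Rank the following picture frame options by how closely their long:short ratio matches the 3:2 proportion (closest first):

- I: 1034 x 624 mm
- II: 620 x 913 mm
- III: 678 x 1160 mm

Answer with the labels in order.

I: 1034/624 ≈ 1.657 → |1.657 − 1.500| = 0.157
II: 913/620 ≈ 1.473 → |1.473 − 1.500| = 0.027
III: 1160/678 ≈ 1.711 → |1.711 − 1.500| = 0.211

II, I, III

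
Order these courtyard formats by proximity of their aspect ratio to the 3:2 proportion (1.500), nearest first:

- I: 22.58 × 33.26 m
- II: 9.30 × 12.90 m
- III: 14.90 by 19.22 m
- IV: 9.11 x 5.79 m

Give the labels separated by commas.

I, IV, II, III

I: 33.26/22.58 ≈ 1.473 → |1.473 − 1.500| = 0.027
II: 12.90/9.30 ≈ 1.387 → |1.387 − 1.500| = 0.113
III: 19.22/14.90 ≈ 1.290 → |1.290 − 1.500| = 0.210
IV: 9.11/5.79 ≈ 1.573 → |1.573 − 1.500| = 0.073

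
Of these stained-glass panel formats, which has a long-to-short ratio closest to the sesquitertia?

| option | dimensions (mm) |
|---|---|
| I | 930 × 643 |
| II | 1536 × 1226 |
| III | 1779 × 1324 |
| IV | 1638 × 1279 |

Ratios (long/short): I ≈ 1.446; II ≈ 1.253; III ≈ 1.344; IV ≈ 1.281.
4:3 ≈ 1.333; option III is nearest (Δ 0.011).

III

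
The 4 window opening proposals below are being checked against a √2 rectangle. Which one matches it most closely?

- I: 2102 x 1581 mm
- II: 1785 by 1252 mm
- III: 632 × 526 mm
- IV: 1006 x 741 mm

II

Target root-2 ≈ 1.414.
I: 1.330 (Δ0.084)  II: 1.426 (Δ0.012)  III: 1.202 (Δ0.212)  IV: 1.358 (Δ0.056)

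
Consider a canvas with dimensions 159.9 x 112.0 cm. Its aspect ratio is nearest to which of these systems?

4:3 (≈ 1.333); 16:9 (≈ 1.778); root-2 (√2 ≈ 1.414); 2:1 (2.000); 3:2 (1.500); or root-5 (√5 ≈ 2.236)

root-2

159.9/112.0 ≈ 1.428. Nearest candidates are root-2 (1.414, off by 0.014) and 3:2 (1.500, off by 0.072).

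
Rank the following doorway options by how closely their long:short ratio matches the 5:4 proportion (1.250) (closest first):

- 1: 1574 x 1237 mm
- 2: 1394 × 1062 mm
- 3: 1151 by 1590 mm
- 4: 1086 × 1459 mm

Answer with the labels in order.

Ratios: 1 = 1574 / 1237 ≈ 1.272; 2 = 1394 / 1062 ≈ 1.313; 3 = 1590 / 1151 ≈ 1.381; 4 = 1459 / 1086 ≈ 1.343.
|Δ from 1.250|: 1 0.022; 2 0.063; 3 0.131; 4 0.093.

1, 2, 4, 3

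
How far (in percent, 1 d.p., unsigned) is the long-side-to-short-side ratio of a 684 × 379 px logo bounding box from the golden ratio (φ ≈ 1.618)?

Ratio = 684 / 379 ≈ 1.8047.
Ideal golden ratio ≈ 1.6180. |1.8047 − 1.6180| / 1.6180 ≈ 11.54% → 11.5%.

11.5%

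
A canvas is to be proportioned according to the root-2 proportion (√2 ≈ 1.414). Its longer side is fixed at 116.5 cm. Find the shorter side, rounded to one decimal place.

82.4 cm

root-2 ≈ 1.41421.
Shorter side = 116.5 ÷ 1.41421 ≈ 82.378 → 82.4 cm.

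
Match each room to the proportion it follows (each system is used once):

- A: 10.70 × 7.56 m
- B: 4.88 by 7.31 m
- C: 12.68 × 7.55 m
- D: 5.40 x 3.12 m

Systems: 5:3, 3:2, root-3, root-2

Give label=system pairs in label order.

Ratios: A ≈ 1.415; B ≈ 1.498; C ≈ 1.679; D ≈ 1.731.
Targets: 5:3 ≈ 1.667; 3:2 ≈ 1.500; root-3 ≈ 1.732; root-2 ≈ 1.414.

A=root-2, B=3:2, C=5:3, D=root-3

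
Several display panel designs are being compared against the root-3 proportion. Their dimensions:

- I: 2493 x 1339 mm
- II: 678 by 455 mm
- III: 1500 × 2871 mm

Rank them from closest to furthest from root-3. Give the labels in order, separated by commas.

I, III, II

I: 2493/1339 ≈ 1.862 → |1.862 − 1.732| = 0.130
II: 678/455 ≈ 1.490 → |1.490 − 1.732| = 0.242
III: 2871/1500 ≈ 1.914 → |1.914 − 1.732| = 0.182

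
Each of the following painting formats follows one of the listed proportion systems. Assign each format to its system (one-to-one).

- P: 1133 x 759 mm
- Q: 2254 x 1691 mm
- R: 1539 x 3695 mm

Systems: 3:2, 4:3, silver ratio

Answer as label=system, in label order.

P=3:2, Q=4:3, R=silver ratio

Ratios: P ≈ 1.493; Q ≈ 1.333; R ≈ 2.401.
Targets: 3:2 ≈ 1.500; 4:3 ≈ 1.333; silver ratio ≈ 2.414.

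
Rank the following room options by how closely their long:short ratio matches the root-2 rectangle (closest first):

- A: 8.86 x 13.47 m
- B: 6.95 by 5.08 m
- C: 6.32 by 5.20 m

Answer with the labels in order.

B, A, C

A: 13.47/8.86 ≈ 1.520 → |1.520 − 1.414| = 0.106
B: 6.95/5.08 ≈ 1.368 → |1.368 − 1.414| = 0.046
C: 6.32/5.20 ≈ 1.215 → |1.215 − 1.414| = 0.199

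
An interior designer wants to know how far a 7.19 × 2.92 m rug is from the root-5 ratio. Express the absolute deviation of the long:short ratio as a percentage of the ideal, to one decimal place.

Ratio = 7.19 / 2.92 ≈ 2.4623.
Ideal root-5 ≈ 2.2361. |2.4623 − 2.2361| / 2.2361 ≈ 10.12% → 10.1%.

10.1%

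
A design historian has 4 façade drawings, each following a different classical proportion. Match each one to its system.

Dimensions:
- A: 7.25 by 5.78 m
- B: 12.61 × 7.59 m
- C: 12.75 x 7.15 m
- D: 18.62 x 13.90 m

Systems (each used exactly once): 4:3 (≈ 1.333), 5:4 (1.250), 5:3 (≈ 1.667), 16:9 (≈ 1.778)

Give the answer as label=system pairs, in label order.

A = 7.25/5.78 ≈ 1.254 → 5:4 (1.250)
B = 12.61/7.59 ≈ 1.661 → 5:3 (1.667)
C = 12.75/7.15 ≈ 1.783 → 16:9 (1.778)
D = 18.62/13.90 ≈ 1.340 → 4:3 (1.333)

A=5:4, B=5:3, C=16:9, D=4:3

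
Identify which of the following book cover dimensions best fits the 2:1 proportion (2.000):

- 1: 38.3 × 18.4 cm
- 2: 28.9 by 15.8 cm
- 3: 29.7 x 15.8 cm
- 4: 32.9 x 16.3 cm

4

Ratios (long/short): 1 ≈ 2.082; 2 ≈ 1.829; 3 ≈ 1.880; 4 ≈ 2.018.
2:1 ≈ 2.000; option 4 is nearest (Δ 0.018).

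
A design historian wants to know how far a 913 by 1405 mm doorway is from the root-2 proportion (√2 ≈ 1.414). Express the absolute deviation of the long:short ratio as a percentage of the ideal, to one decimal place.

8.8%

Ratio = 1405 / 913 ≈ 1.5389.
Ideal root-2 ≈ 1.4142. |1.5389 − 1.4142| / 1.4142 ≈ 8.82% → 8.8%.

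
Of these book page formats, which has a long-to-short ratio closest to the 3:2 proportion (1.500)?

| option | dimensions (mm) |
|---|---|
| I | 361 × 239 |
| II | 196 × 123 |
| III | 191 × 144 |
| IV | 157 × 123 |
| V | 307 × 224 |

I

Target 3:2 ≈ 1.500.
I: 1.510 (Δ0.010)  II: 1.593 (Δ0.093)  III: 1.326 (Δ0.174)  IV: 1.276 (Δ0.224)  V: 1.371 (Δ0.129)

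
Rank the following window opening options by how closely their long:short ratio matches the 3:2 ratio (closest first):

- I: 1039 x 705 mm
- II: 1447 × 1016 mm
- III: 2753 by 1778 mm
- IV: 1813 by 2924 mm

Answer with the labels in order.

Ratios: I = 1039 / 705 ≈ 1.474; II = 1447 / 1016 ≈ 1.424; III = 2753 / 1778 ≈ 1.548; IV = 2924 / 1813 ≈ 1.613.
|Δ from 1.500|: I 0.026; II 0.076; III 0.048; IV 0.113.

I, III, II, IV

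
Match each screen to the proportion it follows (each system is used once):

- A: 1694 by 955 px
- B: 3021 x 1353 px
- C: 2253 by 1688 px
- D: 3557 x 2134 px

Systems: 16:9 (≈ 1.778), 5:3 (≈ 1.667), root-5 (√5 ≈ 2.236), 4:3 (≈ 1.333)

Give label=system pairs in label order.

A=16:9, B=root-5, C=4:3, D=5:3

A = 1694/955 ≈ 1.774 → 16:9 (1.778)
B = 3021/1353 ≈ 2.233 → root-5 (2.236)
C = 2253/1688 ≈ 1.335 → 4:3 (1.333)
D = 3557/2134 ≈ 1.667 → 5:3 (1.667)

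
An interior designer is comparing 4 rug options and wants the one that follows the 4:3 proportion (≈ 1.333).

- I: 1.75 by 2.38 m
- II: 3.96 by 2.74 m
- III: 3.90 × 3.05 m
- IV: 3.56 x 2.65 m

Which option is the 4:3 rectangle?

IV

Target 4:3 ≈ 1.333.
I: 1.360 (Δ0.027)  II: 1.445 (Δ0.112)  III: 1.279 (Δ0.054)  IV: 1.343 (Δ0.010)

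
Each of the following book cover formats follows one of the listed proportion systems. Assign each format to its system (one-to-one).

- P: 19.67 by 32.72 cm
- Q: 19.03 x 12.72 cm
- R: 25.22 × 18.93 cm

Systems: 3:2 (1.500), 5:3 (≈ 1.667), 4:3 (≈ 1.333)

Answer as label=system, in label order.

Ratios: P ≈ 1.663; Q ≈ 1.496; R ≈ 1.332.
Targets: 3:2 ≈ 1.500; 5:3 ≈ 1.667; 4:3 ≈ 1.333.

P=5:3, Q=3:2, R=4:3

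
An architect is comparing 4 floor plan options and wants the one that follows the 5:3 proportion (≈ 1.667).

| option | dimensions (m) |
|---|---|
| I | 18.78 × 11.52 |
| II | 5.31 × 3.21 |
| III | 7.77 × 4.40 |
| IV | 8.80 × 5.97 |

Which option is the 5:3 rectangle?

II

Ratios (long/short): I ≈ 1.630; II ≈ 1.654; III ≈ 1.766; IV ≈ 1.474.
5:3 ≈ 1.667; option II is nearest (Δ 0.013).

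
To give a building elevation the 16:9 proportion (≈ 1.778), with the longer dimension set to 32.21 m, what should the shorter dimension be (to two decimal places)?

18.12 m

16:9 ≈ 1.77778.
Shorter side = 32.21 ÷ 1.77778 ≈ 18.1181 → 18.12 m.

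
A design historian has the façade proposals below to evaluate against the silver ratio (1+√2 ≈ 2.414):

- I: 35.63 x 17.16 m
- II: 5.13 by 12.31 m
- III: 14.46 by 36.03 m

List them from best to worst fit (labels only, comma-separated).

II, III, I

I: 35.63/17.16 ≈ 2.076 → |2.076 − 2.414| = 0.338
II: 12.31/5.13 ≈ 2.400 → |2.400 − 2.414| = 0.014
III: 36.03/14.46 ≈ 2.492 → |2.492 − 2.414| = 0.078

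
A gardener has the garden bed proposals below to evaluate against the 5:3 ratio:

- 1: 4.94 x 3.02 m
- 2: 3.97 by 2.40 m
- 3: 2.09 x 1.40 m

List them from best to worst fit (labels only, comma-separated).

Ratios: 1 = 4.94 / 3.02 ≈ 1.636; 2 = 3.97 / 2.40 ≈ 1.654; 3 = 2.09 / 1.40 ≈ 1.493.
|Δ from 1.667|: 1 0.031; 2 0.013; 3 0.174.

2, 1, 3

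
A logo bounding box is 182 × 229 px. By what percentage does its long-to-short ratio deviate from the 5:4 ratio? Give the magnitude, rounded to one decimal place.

0.7%

Ratio = 229 / 182 ≈ 1.2582.
Ideal 5:4 = 1.2500. |1.2582 − 1.2500| / 1.2500 ≈ 0.66% → 0.7%.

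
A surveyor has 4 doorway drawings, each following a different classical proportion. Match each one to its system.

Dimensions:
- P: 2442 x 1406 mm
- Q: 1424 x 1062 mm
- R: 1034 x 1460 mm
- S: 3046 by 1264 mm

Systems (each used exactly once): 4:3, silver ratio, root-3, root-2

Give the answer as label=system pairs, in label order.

P=root-3, Q=4:3, R=root-2, S=silver ratio

P = 2442/1406 ≈ 1.737 → root-3 (1.732)
Q = 1424/1062 ≈ 1.341 → 4:3 (1.333)
R = 1460/1034 ≈ 1.412 → root-2 (1.414)
S = 3046/1264 ≈ 2.410 → silver ratio (2.414)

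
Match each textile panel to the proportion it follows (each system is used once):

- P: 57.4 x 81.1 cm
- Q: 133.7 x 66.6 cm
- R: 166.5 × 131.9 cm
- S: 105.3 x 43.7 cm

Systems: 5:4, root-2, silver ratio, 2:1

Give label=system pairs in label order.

Ratios: P ≈ 1.413; Q ≈ 2.008; R ≈ 1.262; S ≈ 2.410.
Targets: 5:4 ≈ 1.250; root-2 ≈ 1.414; silver ratio ≈ 2.414; 2:1 ≈ 2.000.

P=root-2, Q=2:1, R=5:4, S=silver ratio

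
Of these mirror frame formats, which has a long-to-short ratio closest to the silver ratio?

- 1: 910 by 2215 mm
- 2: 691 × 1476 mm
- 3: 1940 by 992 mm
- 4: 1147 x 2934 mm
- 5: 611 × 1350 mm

1

Target silver ratio ≈ 2.414.
1: 2.434 (Δ0.020)  2: 2.136 (Δ0.278)  3: 1.956 (Δ0.458)  4: 2.558 (Δ0.144)  5: 2.209 (Δ0.205)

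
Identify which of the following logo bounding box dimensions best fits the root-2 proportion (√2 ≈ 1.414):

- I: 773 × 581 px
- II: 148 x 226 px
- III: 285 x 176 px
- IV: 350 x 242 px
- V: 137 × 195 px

Target root-2 ≈ 1.414.
I: 1.330 (Δ0.084)  II: 1.527 (Δ0.113)  III: 1.619 (Δ0.205)  IV: 1.446 (Δ0.032)  V: 1.423 (Δ0.009)

V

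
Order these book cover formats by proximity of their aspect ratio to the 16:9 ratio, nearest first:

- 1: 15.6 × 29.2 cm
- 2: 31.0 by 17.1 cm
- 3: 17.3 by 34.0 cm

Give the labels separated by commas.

1: 29.2/15.6 ≈ 1.872 → |1.872 − 1.778| = 0.094
2: 31.0/17.1 ≈ 1.813 → |1.813 − 1.778| = 0.035
3: 34.0/17.3 ≈ 1.965 → |1.965 − 1.778| = 0.187

2, 1, 3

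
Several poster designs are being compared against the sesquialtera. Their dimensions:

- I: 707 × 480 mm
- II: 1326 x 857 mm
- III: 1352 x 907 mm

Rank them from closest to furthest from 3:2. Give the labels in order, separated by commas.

III, I, II

I: 707/480 ≈ 1.473 → |1.473 − 1.500| = 0.027
II: 1326/857 ≈ 1.547 → |1.547 − 1.500| = 0.047
III: 1352/907 ≈ 1.491 → |1.491 − 1.500| = 0.009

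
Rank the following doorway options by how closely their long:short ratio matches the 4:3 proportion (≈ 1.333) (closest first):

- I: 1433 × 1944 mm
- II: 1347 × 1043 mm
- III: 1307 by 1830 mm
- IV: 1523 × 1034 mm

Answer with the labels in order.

I, II, III, IV

I: 1944/1433 ≈ 1.357 → |1.357 − 1.333| = 0.024
II: 1347/1043 ≈ 1.291 → |1.291 − 1.333| = 0.042
III: 1830/1307 ≈ 1.400 → |1.400 − 1.333| = 0.067
IV: 1523/1034 ≈ 1.473 → |1.473 − 1.333| = 0.140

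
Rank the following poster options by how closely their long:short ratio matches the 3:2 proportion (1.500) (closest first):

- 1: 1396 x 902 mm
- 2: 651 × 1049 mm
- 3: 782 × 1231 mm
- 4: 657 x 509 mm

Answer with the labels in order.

Ratios: 1 = 1396 / 902 ≈ 1.548; 2 = 1049 / 651 ≈ 1.611; 3 = 1231 / 782 ≈ 1.574; 4 = 657 / 509 ≈ 1.291.
|Δ from 1.500|: 1 0.048; 2 0.111; 3 0.074; 4 0.209.

1, 3, 2, 4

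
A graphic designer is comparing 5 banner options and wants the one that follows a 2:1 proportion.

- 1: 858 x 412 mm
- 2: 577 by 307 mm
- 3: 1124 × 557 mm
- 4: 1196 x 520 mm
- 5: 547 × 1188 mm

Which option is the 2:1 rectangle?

Ratios (long/short): 1 ≈ 2.083; 2 ≈ 1.879; 3 ≈ 2.018; 4 ≈ 2.300; 5 ≈ 2.172.
2:1 ≈ 2.000; option 3 is nearest (Δ 0.018).

3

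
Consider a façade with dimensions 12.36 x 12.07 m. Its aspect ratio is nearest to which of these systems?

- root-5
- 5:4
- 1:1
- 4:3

Ratio = 12.36 / 12.07 ≈ 1.024.
Distances: root-5 2.236 (Δ 1.212); 5:4 1.250 (Δ 0.226); 1:1 1.000 (Δ 0.024); 4:3 1.333 (Δ 0.309).

1:1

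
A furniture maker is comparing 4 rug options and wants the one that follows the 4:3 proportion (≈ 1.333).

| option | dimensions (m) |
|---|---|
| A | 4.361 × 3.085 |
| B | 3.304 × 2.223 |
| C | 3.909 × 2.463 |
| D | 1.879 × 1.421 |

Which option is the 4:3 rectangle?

D

Target 4:3 ≈ 1.333.
A: 1.414 (Δ0.081)  B: 1.486 (Δ0.153)  C: 1.587 (Δ0.254)  D: 1.322 (Δ0.011)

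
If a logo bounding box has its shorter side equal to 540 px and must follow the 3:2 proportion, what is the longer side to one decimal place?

810.0 px

3:2 = 1.50000.
Longer side = 540 × 1.50000 ≈ 810.000 → 810.0 px.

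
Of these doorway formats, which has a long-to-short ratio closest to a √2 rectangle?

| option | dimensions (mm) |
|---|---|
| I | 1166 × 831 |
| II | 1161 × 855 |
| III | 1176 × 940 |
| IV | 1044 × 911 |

Target root-2 ≈ 1.414.
I: 1.403 (Δ0.011)  II: 1.358 (Δ0.056)  III: 1.251 (Δ0.163)  IV: 1.146 (Δ0.268)

I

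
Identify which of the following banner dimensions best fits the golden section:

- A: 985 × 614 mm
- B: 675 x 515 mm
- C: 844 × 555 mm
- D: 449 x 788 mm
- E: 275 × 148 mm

A

Target golden ratio ≈ 1.618.
A: 1.604 (Δ0.014)  B: 1.311 (Δ0.307)  C: 1.521 (Δ0.097)  D: 1.755 (Δ0.137)  E: 1.858 (Δ0.240)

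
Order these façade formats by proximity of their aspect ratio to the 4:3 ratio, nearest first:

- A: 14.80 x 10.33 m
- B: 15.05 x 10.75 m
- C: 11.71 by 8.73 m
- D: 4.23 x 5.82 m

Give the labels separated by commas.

Ratios: A = 14.80 / 10.33 ≈ 1.433; B = 15.05 / 10.75 ≈ 1.400; C = 11.71 / 8.73 ≈ 1.341; D = 5.82 / 4.23 ≈ 1.376.
|Δ from 1.333|: A 0.100; B 0.067; C 0.008; D 0.043.

C, D, B, A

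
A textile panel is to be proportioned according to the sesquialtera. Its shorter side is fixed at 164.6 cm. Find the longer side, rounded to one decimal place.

246.9 cm

3:2 = 1.50000.
Longer side = 164.6 × 1.50000 ≈ 246.900 → 246.9 cm.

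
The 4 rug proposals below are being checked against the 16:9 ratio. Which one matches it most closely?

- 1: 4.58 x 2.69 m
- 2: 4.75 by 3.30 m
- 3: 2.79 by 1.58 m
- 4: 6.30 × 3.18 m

Ratios (long/short): 1 ≈ 1.703; 2 ≈ 1.439; 3 ≈ 1.766; 4 ≈ 1.981.
16:9 ≈ 1.778; option 3 is nearest (Δ 0.012).

3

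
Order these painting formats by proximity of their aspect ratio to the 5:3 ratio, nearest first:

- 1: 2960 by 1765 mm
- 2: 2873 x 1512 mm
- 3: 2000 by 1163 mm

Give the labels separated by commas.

1: 2960/1765 ≈ 1.677 → |1.677 − 1.667| = 0.010
2: 2873/1512 ≈ 1.900 → |1.900 − 1.667| = 0.233
3: 2000/1163 ≈ 1.720 → |1.720 − 1.667| = 0.053

1, 3, 2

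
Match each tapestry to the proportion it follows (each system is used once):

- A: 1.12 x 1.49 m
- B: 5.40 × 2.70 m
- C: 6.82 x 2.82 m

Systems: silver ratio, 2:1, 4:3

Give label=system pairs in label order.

A=4:3, B=2:1, C=silver ratio

A = 1.49/1.12 ≈ 1.330 → 4:3 (1.333)
B = 5.40/2.70 ≈ 2.000 → 2:1 (2.000)
C = 6.82/2.82 ≈ 2.418 → silver ratio (2.414)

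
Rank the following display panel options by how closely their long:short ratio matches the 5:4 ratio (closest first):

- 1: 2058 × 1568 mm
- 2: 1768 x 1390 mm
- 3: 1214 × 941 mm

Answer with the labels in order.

2, 3, 1

1: 2058/1568 ≈ 1.312 → |1.312 − 1.250| = 0.062
2: 1768/1390 ≈ 1.272 → |1.272 − 1.250| = 0.022
3: 1214/941 ≈ 1.290 → |1.290 − 1.250| = 0.040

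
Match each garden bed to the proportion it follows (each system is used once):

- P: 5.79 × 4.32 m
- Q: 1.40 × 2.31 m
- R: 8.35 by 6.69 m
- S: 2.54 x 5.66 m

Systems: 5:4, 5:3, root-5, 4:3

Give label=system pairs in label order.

P=4:3, Q=5:3, R=5:4, S=root-5

Ratios: P ≈ 1.340; Q ≈ 1.650; R ≈ 1.248; S ≈ 2.228.
Targets: 5:4 ≈ 1.250; 5:3 ≈ 1.667; root-5 ≈ 2.236; 4:3 ≈ 1.333.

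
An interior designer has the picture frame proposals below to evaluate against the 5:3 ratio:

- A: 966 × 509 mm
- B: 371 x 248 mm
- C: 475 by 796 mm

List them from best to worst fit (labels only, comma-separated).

C, B, A

A: 966/509 ≈ 1.898 → |1.898 − 1.667| = 0.231
B: 371/248 ≈ 1.496 → |1.496 − 1.667| = 0.171
C: 796/475 ≈ 1.676 → |1.676 − 1.667| = 0.009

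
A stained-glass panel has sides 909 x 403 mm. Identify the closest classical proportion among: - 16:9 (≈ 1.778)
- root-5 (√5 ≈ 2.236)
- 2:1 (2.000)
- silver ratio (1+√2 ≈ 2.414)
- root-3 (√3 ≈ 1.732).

root-5

909/403 ≈ 2.256. Nearest candidates are root-5 (2.236, off by 0.020) and silver ratio (2.414, off by 0.158).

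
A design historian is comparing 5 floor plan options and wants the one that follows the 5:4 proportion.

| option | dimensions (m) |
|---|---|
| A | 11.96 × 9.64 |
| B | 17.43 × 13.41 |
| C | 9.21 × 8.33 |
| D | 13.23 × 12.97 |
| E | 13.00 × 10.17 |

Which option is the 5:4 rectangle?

Ratios (long/short): A ≈ 1.241; B ≈ 1.300; C ≈ 1.106; D ≈ 1.020; E ≈ 1.278.
5:4 ≈ 1.250; option A is nearest (Δ 0.009).

A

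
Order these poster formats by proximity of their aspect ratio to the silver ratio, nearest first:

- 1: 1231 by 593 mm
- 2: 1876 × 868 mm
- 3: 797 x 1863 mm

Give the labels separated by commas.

1: 1231/593 ≈ 2.076 → |2.076 − 2.414| = 0.338
2: 1876/868 ≈ 2.161 → |2.161 − 2.414| = 0.253
3: 1863/797 ≈ 2.338 → |2.338 − 2.414| = 0.076

3, 2, 1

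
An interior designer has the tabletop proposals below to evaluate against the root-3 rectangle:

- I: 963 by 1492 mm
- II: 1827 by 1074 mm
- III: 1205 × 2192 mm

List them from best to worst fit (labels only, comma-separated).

Ratios: I = 1492 / 963 ≈ 1.549; II = 1827 / 1074 ≈ 1.701; III = 2192 / 1205 ≈ 1.819.
|Δ from 1.732|: I 0.183; II 0.031; III 0.087.

II, III, I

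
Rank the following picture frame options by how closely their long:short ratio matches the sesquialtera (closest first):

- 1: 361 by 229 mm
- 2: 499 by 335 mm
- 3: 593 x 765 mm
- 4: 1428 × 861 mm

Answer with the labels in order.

2, 1, 4, 3

Ratios: 1 = 361 / 229 ≈ 1.576; 2 = 499 / 335 ≈ 1.490; 3 = 765 / 593 ≈ 1.290; 4 = 1428 / 861 ≈ 1.659.
|Δ from 1.500|: 1 0.076; 2 0.010; 3 0.210; 4 0.159.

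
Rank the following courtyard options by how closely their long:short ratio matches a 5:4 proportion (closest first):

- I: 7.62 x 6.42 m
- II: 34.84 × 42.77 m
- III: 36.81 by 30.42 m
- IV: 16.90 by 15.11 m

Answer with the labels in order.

I: 7.62/6.42 ≈ 1.187 → |1.187 − 1.250| = 0.063
II: 42.77/34.84 ≈ 1.228 → |1.228 − 1.250| = 0.022
III: 36.81/30.42 ≈ 1.210 → |1.210 − 1.250| = 0.040
IV: 16.90/15.11 ≈ 1.118 → |1.118 − 1.250| = 0.132

II, III, I, IV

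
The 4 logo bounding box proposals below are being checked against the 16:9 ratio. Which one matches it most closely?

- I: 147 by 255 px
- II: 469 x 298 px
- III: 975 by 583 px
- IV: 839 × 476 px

IV

Target 16:9 ≈ 1.778.
I: 1.735 (Δ0.043)  II: 1.574 (Δ0.204)  III: 1.672 (Δ0.106)  IV: 1.763 (Δ0.015)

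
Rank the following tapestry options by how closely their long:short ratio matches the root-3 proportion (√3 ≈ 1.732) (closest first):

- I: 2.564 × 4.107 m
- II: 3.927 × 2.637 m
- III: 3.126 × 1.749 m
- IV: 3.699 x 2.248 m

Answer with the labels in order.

I: 4.107/2.564 ≈ 1.602 → |1.602 − 1.732| = 0.130
II: 3.927/2.637 ≈ 1.489 → |1.489 − 1.732| = 0.243
III: 3.126/1.749 ≈ 1.787 → |1.787 − 1.732| = 0.055
IV: 3.699/2.248 ≈ 1.645 → |1.645 − 1.732| = 0.087

III, IV, I, II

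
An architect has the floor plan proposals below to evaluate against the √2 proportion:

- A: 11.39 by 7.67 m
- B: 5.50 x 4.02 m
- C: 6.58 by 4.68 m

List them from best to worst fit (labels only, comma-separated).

Ratios: A = 11.39 / 7.67 ≈ 1.485; B = 5.50 / 4.02 ≈ 1.368; C = 6.58 / 4.68 ≈ 1.406.
|Δ from 1.414|: A 0.071; B 0.046; C 0.008.

C, B, A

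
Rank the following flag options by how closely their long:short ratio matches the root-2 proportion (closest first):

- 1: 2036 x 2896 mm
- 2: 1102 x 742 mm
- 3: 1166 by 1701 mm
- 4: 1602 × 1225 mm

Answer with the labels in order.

1, 3, 2, 4

Ratios: 1 = 2896 / 2036 ≈ 1.422; 2 = 1102 / 742 ≈ 1.485; 3 = 1701 / 1166 ≈ 1.459; 4 = 1602 / 1225 ≈ 1.308.
|Δ from 1.414|: 1 0.008; 2 0.071; 3 0.045; 4 0.106.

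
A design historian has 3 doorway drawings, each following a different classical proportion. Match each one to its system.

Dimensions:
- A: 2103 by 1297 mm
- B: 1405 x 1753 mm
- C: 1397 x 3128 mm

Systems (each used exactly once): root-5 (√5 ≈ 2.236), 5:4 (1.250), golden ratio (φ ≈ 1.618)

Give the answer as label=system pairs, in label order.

Ratios: A ≈ 1.621; B ≈ 1.248; C ≈ 2.239.
Targets: root-5 ≈ 2.236; 5:4 ≈ 1.250; golden ratio ≈ 1.618.

A=golden ratio, B=5:4, C=root-5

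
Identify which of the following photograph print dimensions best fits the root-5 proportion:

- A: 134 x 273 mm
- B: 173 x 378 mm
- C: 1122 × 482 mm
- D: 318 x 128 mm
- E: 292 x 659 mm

E

Target root-5 ≈ 2.236.
A: 2.037 (Δ0.199)  B: 2.185 (Δ0.051)  C: 2.328 (Δ0.092)  D: 2.484 (Δ0.248)  E: 2.257 (Δ0.021)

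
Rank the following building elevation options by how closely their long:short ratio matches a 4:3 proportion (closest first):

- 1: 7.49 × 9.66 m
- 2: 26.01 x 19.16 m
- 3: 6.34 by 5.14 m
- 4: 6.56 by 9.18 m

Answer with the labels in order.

Ratios: 1 = 9.66 / 7.49 ≈ 1.290; 2 = 26.01 / 19.16 ≈ 1.358; 3 = 6.34 / 5.14 ≈ 1.233; 4 = 9.18 / 6.56 ≈ 1.399.
|Δ from 1.333|: 1 0.043; 2 0.025; 3 0.100; 4 0.066.

2, 1, 4, 3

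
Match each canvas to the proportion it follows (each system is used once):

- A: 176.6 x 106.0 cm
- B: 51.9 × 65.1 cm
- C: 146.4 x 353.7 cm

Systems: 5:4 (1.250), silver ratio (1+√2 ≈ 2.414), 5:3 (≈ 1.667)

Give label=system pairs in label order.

A=5:3, B=5:4, C=silver ratio

A = 176.6/106.0 ≈ 1.666 → 5:3 (1.667)
B = 65.1/51.9 ≈ 1.254 → 5:4 (1.250)
C = 353.7/146.4 ≈ 2.416 → silver ratio (2.414)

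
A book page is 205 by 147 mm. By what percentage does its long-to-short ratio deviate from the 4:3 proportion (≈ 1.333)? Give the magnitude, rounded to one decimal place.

Ratio = 205 / 147 ≈ 1.3946.
Ideal 4:3 ≈ 1.3333. |1.3946 − 1.3333| / 1.3333 ≈ 4.60% → 4.6%.

4.6%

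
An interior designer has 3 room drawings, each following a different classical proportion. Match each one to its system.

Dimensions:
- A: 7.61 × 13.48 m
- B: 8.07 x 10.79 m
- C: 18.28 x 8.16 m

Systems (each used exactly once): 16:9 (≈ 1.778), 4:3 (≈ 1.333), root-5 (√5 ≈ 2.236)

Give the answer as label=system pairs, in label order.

A=16:9, B=4:3, C=root-5

A = 13.48/7.61 ≈ 1.771 → 16:9 (1.778)
B = 10.79/8.07 ≈ 1.337 → 4:3 (1.333)
C = 18.28/8.16 ≈ 2.240 → root-5 (2.236)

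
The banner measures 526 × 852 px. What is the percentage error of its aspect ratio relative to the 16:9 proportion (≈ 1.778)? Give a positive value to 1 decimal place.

Ratio = 852 / 526 ≈ 1.6198.
Ideal 16:9 ≈ 1.7778. |1.6198 − 1.7778| / 1.7778 ≈ 8.89% → 8.9%.

8.9%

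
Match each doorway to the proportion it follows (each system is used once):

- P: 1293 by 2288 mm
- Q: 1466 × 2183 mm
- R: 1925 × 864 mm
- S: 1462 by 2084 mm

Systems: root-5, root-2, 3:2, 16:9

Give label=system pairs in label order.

P=16:9, Q=3:2, R=root-5, S=root-2

P = 2288/1293 ≈ 1.770 → 16:9 (1.778)
Q = 2183/1466 ≈ 1.489 → 3:2 (1.500)
R = 1925/864 ≈ 2.228 → root-5 (2.236)
S = 2084/1462 ≈ 1.425 → root-2 (1.414)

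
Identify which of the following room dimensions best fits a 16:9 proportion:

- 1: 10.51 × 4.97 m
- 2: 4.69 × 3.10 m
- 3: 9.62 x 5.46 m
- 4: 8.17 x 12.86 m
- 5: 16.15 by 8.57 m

3

Target 16:9 ≈ 1.778.
1: 2.115 (Δ0.337)  2: 1.513 (Δ0.265)  3: 1.762 (Δ0.016)  4: 1.574 (Δ0.204)  5: 1.884 (Δ0.106)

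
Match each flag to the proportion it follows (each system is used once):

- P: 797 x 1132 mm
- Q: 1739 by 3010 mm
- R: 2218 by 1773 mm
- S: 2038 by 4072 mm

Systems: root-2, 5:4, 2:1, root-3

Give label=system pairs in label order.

P = 1132/797 ≈ 1.420 → root-2 (1.414)
Q = 3010/1739 ≈ 1.731 → root-3 (1.732)
R = 2218/1773 ≈ 1.251 → 5:4 (1.250)
S = 4072/2038 ≈ 1.998 → 2:1 (2.000)

P=root-2, Q=root-3, R=5:4, S=2:1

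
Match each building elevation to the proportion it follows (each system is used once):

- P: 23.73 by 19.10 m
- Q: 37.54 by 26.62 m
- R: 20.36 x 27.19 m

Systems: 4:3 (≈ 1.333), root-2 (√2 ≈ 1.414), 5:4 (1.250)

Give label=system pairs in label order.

Ratios: P ≈ 1.242; Q ≈ 1.410; R ≈ 1.335.
Targets: 4:3 ≈ 1.333; root-2 ≈ 1.414; 5:4 ≈ 1.250.

P=5:4, Q=root-2, R=4:3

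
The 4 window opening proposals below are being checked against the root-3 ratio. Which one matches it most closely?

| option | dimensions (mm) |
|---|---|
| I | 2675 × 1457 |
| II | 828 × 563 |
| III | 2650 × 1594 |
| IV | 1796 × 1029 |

IV

Ratios (long/short): I ≈ 1.836; II ≈ 1.471; III ≈ 1.662; IV ≈ 1.745.
root-3 ≈ 1.732; option IV is nearest (Δ 0.013).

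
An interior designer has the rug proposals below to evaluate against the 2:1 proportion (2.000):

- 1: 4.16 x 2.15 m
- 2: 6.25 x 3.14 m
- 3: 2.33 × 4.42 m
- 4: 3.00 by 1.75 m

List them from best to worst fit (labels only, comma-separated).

2, 1, 3, 4

Ratios: 1 = 4.16 / 2.15 ≈ 1.935; 2 = 6.25 / 3.14 ≈ 1.990; 3 = 4.42 / 2.33 ≈ 1.897; 4 = 3.00 / 1.75 ≈ 1.714.
|Δ from 2.000|: 1 0.065; 2 0.010; 3 0.103; 4 0.286.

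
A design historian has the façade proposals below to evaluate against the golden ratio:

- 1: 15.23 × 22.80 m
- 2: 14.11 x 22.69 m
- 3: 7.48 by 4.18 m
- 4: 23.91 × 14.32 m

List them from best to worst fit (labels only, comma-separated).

2, 4, 1, 3

Ratios: 1 = 22.80 / 15.23 ≈ 1.497; 2 = 22.69 / 14.11 ≈ 1.608; 3 = 7.48 / 4.18 ≈ 1.789; 4 = 23.91 / 14.32 ≈ 1.670.
|Δ from 1.618|: 1 0.121; 2 0.010; 3 0.171; 4 0.052.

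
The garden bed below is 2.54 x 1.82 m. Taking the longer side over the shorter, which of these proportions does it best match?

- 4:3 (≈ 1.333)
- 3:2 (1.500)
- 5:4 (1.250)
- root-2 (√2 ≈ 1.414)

root-2

Ratio = 2.54 / 1.82 ≈ 1.396.
Distances: 4:3 1.333 (Δ 0.063); 3:2 1.500 (Δ 0.104); 5:4 1.250 (Δ 0.146); root-2 1.414 (Δ 0.018).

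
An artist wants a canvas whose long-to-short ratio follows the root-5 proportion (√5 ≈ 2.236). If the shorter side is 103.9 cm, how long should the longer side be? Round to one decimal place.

232.3 cm

root-5 ≈ 2.23607.
Longer side = 103.9 × 2.23607 ≈ 232.328 → 232.3 cm.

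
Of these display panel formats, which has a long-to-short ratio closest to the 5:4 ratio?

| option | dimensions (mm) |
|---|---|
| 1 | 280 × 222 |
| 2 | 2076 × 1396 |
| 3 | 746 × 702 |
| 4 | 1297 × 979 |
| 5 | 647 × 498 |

Target 5:4 ≈ 1.250.
1: 1.261 (Δ0.011)  2: 1.487 (Δ0.237)  3: 1.063 (Δ0.187)  4: 1.325 (Δ0.075)  5: 1.299 (Δ0.049)

1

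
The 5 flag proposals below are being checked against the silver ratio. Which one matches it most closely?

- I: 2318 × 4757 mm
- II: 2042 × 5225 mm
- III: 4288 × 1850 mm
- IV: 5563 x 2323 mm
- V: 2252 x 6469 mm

Ratios (long/short): I ≈ 2.052; II ≈ 2.559; III ≈ 2.318; IV ≈ 2.395; V ≈ 2.873.
silver ratio ≈ 2.414; option IV is nearest (Δ 0.019).

IV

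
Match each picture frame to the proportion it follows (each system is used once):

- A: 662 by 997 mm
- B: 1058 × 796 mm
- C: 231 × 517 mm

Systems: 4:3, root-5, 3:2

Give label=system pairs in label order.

A=3:2, B=4:3, C=root-5

A = 997/662 ≈ 1.506 → 3:2 (1.500)
B = 1058/796 ≈ 1.329 → 4:3 (1.333)
C = 517/231 ≈ 2.238 → root-5 (2.236)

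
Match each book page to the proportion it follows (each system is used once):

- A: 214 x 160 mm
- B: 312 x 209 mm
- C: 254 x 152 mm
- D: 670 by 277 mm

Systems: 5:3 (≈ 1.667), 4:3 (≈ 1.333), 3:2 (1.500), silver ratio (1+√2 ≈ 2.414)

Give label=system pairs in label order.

A=4:3, B=3:2, C=5:3, D=silver ratio

A = 214/160 ≈ 1.337 → 4:3 (1.333)
B = 312/209 ≈ 1.493 → 3:2 (1.500)
C = 254/152 ≈ 1.671 → 5:3 (1.667)
D = 670/277 ≈ 2.419 → silver ratio (2.414)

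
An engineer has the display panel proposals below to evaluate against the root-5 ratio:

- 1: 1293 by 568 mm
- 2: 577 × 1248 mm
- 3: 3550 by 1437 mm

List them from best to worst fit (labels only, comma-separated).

Ratios: 1 = 1293 / 568 ≈ 2.276; 2 = 1248 / 577 ≈ 2.163; 3 = 3550 / 1437 ≈ 2.470.
|Δ from 2.236|: 1 0.040; 2 0.073; 3 0.234.

1, 2, 3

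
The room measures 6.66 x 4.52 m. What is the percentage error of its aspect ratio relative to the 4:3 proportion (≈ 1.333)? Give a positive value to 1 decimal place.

Ratio = 6.66 / 4.52 ≈ 1.4735.
Ideal 4:3 ≈ 1.3333. |1.4735 − 1.3333| / 1.3333 ≈ 10.52% → 10.5%.

10.5%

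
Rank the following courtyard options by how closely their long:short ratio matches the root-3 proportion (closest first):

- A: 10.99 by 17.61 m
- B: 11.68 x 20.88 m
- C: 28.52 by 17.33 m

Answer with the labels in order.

B, C, A

A: 17.61/10.99 ≈ 1.602 → |1.602 − 1.732| = 0.130
B: 20.88/11.68 ≈ 1.788 → |1.788 − 1.732| = 0.056
C: 28.52/17.33 ≈ 1.646 → |1.646 − 1.732| = 0.086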